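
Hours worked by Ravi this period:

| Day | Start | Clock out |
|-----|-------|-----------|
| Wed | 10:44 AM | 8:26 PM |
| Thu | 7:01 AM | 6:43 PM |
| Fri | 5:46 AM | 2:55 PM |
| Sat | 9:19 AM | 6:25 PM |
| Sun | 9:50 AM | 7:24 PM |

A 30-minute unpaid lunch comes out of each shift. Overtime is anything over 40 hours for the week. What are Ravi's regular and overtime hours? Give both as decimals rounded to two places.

Wed: 10:44 AM–8:26 PM = 9 h 42 min; less 30 min break → 9 h 12 min
Thu: 7:01 AM–6:43 PM = 11 h 42 min; less 30 min break → 11 h 12 min
Fri: 5:46 AM–2:55 PM = 9 h 9 min; less 30 min break → 8 h 39 min
Sat: 9:19 AM–6:25 PM = 9 h 6 min; less 30 min break → 8 h 36 min
Sun: 9:50 AM–7:24 PM = 9 h 34 min; less 30 min break → 9 h 4 min
Total worked: 46 h 43 min = 46.72 h.
Threshold 40 h → overtime 6 h 43 min, regular 40 h 0 min.

Regular 40.00 hours, overtime 6.72 hours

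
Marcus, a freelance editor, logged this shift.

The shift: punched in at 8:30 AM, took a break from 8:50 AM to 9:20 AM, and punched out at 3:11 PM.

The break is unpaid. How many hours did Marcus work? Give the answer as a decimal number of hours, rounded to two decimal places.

6.18 hours

The shift: 8:30 AM–3:11 PM = 6 h 41 min; less 30 min break → 6 h 11 min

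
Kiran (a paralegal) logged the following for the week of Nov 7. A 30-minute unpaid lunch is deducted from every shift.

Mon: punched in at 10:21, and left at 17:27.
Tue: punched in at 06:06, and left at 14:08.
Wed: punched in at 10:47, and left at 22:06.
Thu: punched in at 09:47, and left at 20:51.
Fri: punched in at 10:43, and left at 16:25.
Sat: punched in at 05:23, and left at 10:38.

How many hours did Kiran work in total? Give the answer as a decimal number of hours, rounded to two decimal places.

45.47 hours

Mon: 10:21–17:27 = 7 h 6 min; less 30 min break → 6 h 36 min
Tue: 06:06–14:08 = 8 h 2 min; less 30 min break → 7 h 32 min
Wed: 10:47–22:06 = 11 h 19 min; less 30 min break → 10 h 49 min
Thu: 09:47–20:51 = 11 h 4 min; less 30 min break → 10 h 34 min
Fri: 10:43–16:25 = 5 h 42 min; less 30 min break → 5 h 12 min
Sat: 05:23–10:38 = 5 h 15 min; less 30 min break → 4 h 45 min
Total: 6 h 36 min + 7 h 32 min + 10 h 49 min + 10 h 34 min + 5 h 12 min + 4 h 45 min = 45 h 28 min.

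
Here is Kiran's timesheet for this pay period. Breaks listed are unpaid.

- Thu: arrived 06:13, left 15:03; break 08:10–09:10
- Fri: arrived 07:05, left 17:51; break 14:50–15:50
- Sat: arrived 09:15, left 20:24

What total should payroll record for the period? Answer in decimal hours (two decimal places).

28.75 hours

Thu: 06:13–15:03 = 8 h 50 min; less 60 min break → 7 h 50 min
Fri: 07:05–17:51 = 10 h 46 min; less 60 min break → 9 h 46 min
Sat: 09:15–20:24 = 11 h 9 min
Total: 7 h 50 min + 9 h 46 min + 11 h 9 min = 28 h 45 min.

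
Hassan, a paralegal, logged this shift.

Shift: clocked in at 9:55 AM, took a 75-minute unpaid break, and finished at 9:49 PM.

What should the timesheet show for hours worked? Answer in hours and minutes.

Shift: 9:55 AM–9:49 PM = 11 h 54 min; less 75 min break → 10 h 39 min

10 h 39 min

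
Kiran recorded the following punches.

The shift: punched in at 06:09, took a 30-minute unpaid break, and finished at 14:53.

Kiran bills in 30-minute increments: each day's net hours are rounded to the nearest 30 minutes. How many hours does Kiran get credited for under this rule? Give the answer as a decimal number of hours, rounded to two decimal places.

8.00 hours

The shift: 06:09–14:53 = 8 h 44 min − 30 min = 8 h 14 min → rounds to 8 h 0 min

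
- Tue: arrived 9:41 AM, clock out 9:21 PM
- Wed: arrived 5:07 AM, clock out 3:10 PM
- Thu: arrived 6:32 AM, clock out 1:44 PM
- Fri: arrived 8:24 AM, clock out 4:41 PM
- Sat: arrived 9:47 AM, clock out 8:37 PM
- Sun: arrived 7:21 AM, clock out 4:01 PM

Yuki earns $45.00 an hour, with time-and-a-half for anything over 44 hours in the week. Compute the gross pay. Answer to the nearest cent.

$2837.25

Tue: 9:41 AM–9:21 PM = 11 h 40 min
Wed: 5:07 AM–3:10 PM = 10 h 3 min
Thu: 6:32 AM–1:44 PM = 7 h 12 min
Fri: 8:24 AM–4:41 PM = 8 h 17 min
Sat: 9:47 AM–8:37 PM = 10 h 50 min
Sun: 7:21 AM–4:01 PM = 8 h 40 min
Total worked: 56 h 42 min = 3402 min.
Regular 44 h 0 min = 2640 min at $45.00/h; overtime 12 h 42 min = 762 min at $67.50/h.
Pay = (2640 × $45.00 + 762 × $67.50) ÷ 60 = $2837.25.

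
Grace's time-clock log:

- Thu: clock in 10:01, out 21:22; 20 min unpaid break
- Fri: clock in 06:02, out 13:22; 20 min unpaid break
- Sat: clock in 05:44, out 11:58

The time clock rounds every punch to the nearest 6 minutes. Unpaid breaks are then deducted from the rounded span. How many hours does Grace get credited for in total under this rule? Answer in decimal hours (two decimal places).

24.43 hours

Thu: in 10:01→10:00, out 21:22→21:24; 11 h 24 min − 20 min = 11 h 4 min
Fri: in 06:02→06:00, out 13:22→13:24; 7 h 24 min − 20 min = 7 h 4 min
Sat: in 05:44→05:42, out 11:58→12:00; 6 h 18 min
Total credited: 24 h 26 min.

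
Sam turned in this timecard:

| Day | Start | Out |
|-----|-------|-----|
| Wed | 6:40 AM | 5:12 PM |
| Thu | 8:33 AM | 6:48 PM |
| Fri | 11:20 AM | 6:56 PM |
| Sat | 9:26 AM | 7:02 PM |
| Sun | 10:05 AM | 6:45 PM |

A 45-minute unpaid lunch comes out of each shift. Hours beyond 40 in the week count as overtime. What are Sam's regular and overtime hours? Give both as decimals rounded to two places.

Wed: 6:40 AM–5:12 PM = 10 h 32 min; less 45 min break → 9 h 47 min
Thu: 8:33 AM–6:48 PM = 10 h 15 min; less 45 min break → 9 h 30 min
Fri: 11:20 AM–6:56 PM = 7 h 36 min; less 45 min break → 6 h 51 min
Sat: 9:26 AM–7:02 PM = 9 h 36 min; less 45 min break → 8 h 51 min
Sun: 10:05 AM–6:45 PM = 8 h 40 min; less 45 min break → 7 h 55 min
Total worked: 42 h 54 min = 42.90 h.
Threshold 40 h → overtime 2 h 54 min, regular 40 h 0 min.

Regular 40.00 hours, overtime 2.90 hours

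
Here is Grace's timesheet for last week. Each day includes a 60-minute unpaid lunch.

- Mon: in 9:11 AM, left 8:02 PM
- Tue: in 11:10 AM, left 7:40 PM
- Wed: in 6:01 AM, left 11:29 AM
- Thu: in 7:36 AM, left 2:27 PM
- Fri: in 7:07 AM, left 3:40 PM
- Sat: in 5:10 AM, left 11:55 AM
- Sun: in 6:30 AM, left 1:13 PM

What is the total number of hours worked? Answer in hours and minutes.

Mon: 9:11 AM–8:02 PM = 10 h 51 min; less 60 min break → 9 h 51 min
Tue: 11:10 AM–7:40 PM = 8 h 30 min; less 60 min break → 7 h 30 min
Wed: 6:01 AM–11:29 AM = 5 h 28 min; less 60 min break → 4 h 28 min
Thu: 7:36 AM–2:27 PM = 6 h 51 min; less 60 min break → 5 h 51 min
Fri: 7:07 AM–3:40 PM = 8 h 33 min; less 60 min break → 7 h 33 min
Sat: 5:10 AM–11:55 AM = 6 h 45 min; less 60 min break → 5 h 45 min
Sun: 6:30 AM–1:13 PM = 6 h 43 min; less 60 min break → 5 h 43 min
Total: 9 h 51 min + 7 h 30 min + 4 h 28 min + 5 h 51 min + 7 h 33 min + 5 h 45 min + 5 h 43 min = 46 h 41 min.

46 h 41 min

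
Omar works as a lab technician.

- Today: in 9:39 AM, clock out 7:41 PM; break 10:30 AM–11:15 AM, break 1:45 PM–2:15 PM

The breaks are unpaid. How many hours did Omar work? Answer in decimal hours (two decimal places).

Today: 9:39 AM–7:41 PM = 10 h 2 min; less 75 min break → 8 h 47 min

8.78 hours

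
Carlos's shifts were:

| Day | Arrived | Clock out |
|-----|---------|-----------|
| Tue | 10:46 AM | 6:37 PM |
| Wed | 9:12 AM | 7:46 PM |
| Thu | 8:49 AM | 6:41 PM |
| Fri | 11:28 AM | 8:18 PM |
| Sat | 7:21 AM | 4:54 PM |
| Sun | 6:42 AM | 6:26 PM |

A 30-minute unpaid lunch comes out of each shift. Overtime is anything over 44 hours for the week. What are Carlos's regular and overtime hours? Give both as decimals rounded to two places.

Regular 44.00 hours, overtime 11.40 hours

Tue: 10:46 AM–6:37 PM = 7 h 51 min; less 30 min break → 7 h 21 min
Wed: 9:12 AM–7:46 PM = 10 h 34 min; less 30 min break → 10 h 4 min
Thu: 8:49 AM–6:41 PM = 9 h 52 min; less 30 min break → 9 h 22 min
Fri: 11:28 AM–8:18 PM = 8 h 50 min; less 30 min break → 8 h 20 min
Sat: 7:21 AM–4:54 PM = 9 h 33 min; less 30 min break → 9 h 3 min
Sun: 6:42 AM–6:26 PM = 11 h 44 min; less 30 min break → 11 h 14 min
Total worked: 55 h 24 min = 55.40 h.
Threshold 44 h → overtime 11 h 24 min, regular 44 h 0 min.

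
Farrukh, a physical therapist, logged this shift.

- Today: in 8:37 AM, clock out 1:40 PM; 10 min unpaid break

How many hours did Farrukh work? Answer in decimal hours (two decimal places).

4.88 hours

Today: 8:37 AM–1:40 PM = 5 h 3 min; less 10 min break → 4 h 53 min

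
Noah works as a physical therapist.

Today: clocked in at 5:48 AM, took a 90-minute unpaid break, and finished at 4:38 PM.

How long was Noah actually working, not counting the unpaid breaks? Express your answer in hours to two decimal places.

Today: 5:48 AM–4:38 PM = 10 h 50 min; less 90 min break → 9 h 20 min

9.33 hours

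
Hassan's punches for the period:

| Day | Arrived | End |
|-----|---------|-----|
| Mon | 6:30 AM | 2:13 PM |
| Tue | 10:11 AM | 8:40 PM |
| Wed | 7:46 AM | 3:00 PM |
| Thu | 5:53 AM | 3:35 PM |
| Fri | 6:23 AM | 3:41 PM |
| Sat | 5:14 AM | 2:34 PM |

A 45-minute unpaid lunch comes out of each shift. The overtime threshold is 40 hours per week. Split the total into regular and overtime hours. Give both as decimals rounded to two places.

Regular 40.00 hours, overtime 9.27 hours

Mon: 6:30 AM–2:13 PM = 7 h 43 min; less 45 min break → 6 h 58 min
Tue: 10:11 AM–8:40 PM = 10 h 29 min; less 45 min break → 9 h 44 min
Wed: 7:46 AM–3:00 PM = 7 h 14 min; less 45 min break → 6 h 29 min
Thu: 5:53 AM–3:35 PM = 9 h 42 min; less 45 min break → 8 h 57 min
Fri: 6:23 AM–3:41 PM = 9 h 18 min; less 45 min break → 8 h 33 min
Sat: 5:14 AM–2:34 PM = 9 h 20 min; less 45 min break → 8 h 35 min
Total worked: 49 h 16 min = 49.27 h.
Threshold 40 h → overtime 9 h 16 min, regular 40 h 0 min.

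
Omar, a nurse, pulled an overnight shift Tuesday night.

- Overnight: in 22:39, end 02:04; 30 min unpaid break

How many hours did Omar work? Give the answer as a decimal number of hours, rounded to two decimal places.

Overnight: 22:39 → midnight = 1 h 21 min; midnight → 02:04 = 2 h 4 min; span 3 h 25 min; less 30 min break → 2 h 55 min

2.92 hours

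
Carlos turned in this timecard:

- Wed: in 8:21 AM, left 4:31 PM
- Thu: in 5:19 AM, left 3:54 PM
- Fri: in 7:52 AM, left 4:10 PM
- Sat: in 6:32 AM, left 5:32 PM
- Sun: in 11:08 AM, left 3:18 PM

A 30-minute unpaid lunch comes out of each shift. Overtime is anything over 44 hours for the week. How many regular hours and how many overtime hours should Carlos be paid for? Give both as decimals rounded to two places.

Wed: 8:21 AM–4:31 PM = 8 h 10 min; less 30 min break → 7 h 40 min
Thu: 5:19 AM–3:54 PM = 10 h 35 min; less 30 min break → 10 h 5 min
Fri: 7:52 AM–4:10 PM = 8 h 18 min; less 30 min break → 7 h 48 min
Sat: 6:32 AM–5:32 PM = 11 h 0 min; less 30 min break → 10 h 30 min
Sun: 11:08 AM–3:18 PM = 4 h 10 min; less 30 min break → 3 h 40 min
Total worked: 39 h 43 min = 39.72 h.
Threshold 44 h → overtime 0 h 0 min, regular 39 h 43 min.

Regular 39.72 hours, overtime 0.00 hours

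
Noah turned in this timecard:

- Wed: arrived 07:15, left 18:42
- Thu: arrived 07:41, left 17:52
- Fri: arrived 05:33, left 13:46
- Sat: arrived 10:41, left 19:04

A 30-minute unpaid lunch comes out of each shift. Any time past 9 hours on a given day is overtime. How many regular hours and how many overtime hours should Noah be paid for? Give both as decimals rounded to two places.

Wed: 07:15–18:42 = 11 h 27 min; less 30 min break → 10 h 57 min
Thu: 07:41–17:52 = 10 h 11 min; less 30 min break → 9 h 41 min
Fri: 05:33–13:46 = 8 h 13 min; less 30 min break → 7 h 43 min
Sat: 10:41–19:04 = 8 h 23 min; less 30 min break → 7 h 53 min
Wed reg 9 h 0 min / OT 1 h 57 min; Thu reg 9 h 0 min / OT 0 h 41 min; Fri reg 7 h 43 min / OT 0 h 0 min; Sat reg 7 h 53 min / OT 0 h 0 min.
Totals: regular 33 h 36 min, overtime 2 h 38 min.

Regular 33.60 hours, overtime 2.63 hours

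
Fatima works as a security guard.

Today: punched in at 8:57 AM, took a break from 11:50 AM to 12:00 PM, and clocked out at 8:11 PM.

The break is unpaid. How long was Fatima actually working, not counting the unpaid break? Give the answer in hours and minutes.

11 h 4 min

Today: 8:57 AM–8:11 PM = 11 h 14 min; less 10 min break → 11 h 4 min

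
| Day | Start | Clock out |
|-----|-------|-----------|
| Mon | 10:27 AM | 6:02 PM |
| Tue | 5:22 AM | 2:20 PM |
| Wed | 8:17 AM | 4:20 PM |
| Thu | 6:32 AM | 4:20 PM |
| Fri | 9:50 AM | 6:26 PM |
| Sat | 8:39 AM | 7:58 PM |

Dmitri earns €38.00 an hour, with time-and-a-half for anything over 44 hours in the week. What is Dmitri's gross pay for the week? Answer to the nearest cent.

Mon: 10:27 AM–6:02 PM = 7 h 35 min
Tue: 5:22 AM–2:20 PM = 8 h 58 min
Wed: 8:17 AM–4:20 PM = 8 h 3 min
Thu: 6:32 AM–4:20 PM = 9 h 48 min
Fri: 9:50 AM–6:26 PM = 8 h 36 min
Sat: 8:39 AM–7:58 PM = 11 h 19 min
Total worked: 54 h 19 min = 3259 min.
Regular 44 h 0 min = 2640 min at €38.00/h; overtime 10 h 19 min = 619 min at €57.00/h.
Pay = (2640 × €38.00 + 619 × €57.00) ÷ 60 = €2260.05.

€2260.05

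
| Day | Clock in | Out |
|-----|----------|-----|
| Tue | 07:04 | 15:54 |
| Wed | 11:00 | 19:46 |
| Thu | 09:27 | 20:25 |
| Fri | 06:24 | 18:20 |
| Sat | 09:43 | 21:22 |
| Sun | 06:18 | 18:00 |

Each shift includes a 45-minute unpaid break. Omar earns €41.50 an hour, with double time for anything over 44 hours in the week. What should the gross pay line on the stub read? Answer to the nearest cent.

€3100.05

Tue: 07:04–15:54 = 8 h 50 min; less 45 min break → 8 h 5 min
Wed: 11:00–19:46 = 8 h 46 min; less 45 min break → 8 h 1 min
Thu: 09:27–20:25 = 10 h 58 min; less 45 min break → 10 h 13 min
Fri: 06:24–18:20 = 11 h 56 min; less 45 min break → 11 h 11 min
Sat: 09:43–21:22 = 11 h 39 min; less 45 min break → 10 h 54 min
Sun: 06:18–18:00 = 11 h 42 min; less 45 min break → 10 h 57 min
Total worked: 59 h 21 min = 3561 min.
Regular 44 h 0 min = 2640 min at €41.50/h; overtime 15 h 21 min = 921 min at €83.00/h.
Pay = (2640 × €41.50 + 921 × €83.00) ÷ 60 = €3100.05.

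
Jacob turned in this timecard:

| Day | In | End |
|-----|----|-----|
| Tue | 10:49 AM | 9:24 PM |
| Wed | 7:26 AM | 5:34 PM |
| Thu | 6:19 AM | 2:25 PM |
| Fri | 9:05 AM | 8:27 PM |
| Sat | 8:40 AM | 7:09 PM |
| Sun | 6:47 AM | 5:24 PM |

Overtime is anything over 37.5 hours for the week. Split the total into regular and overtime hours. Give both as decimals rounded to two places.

Tue: 10:49 AM–9:24 PM = 10 h 35 min
Wed: 7:26 AM–5:34 PM = 10 h 8 min
Thu: 6:19 AM–2:25 PM = 8 h 6 min
Fri: 9:05 AM–8:27 PM = 11 h 22 min
Sat: 8:40 AM–7:09 PM = 10 h 29 min
Sun: 6:47 AM–5:24 PM = 10 h 37 min
Total worked: 61 h 17 min = 61.28 h.
Threshold 37.5 h → overtime 23 h 47 min, regular 37 h 30 min.

Regular 37.50 hours, overtime 23.78 hours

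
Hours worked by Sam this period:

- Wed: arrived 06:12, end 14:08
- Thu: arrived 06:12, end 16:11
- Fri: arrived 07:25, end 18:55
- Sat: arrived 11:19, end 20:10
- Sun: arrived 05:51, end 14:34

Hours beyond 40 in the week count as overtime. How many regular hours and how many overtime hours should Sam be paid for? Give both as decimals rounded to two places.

Wed: 06:12–14:08 = 7 h 56 min
Thu: 06:12–16:11 = 9 h 59 min
Fri: 07:25–18:55 = 11 h 30 min
Sat: 11:19–20:10 = 8 h 51 min
Sun: 05:51–14:34 = 8 h 43 min
Total worked: 46 h 59 min = 46.98 h.
Threshold 40 h → overtime 6 h 59 min, regular 40 h 0 min.

Regular 40.00 hours, overtime 6.98 hours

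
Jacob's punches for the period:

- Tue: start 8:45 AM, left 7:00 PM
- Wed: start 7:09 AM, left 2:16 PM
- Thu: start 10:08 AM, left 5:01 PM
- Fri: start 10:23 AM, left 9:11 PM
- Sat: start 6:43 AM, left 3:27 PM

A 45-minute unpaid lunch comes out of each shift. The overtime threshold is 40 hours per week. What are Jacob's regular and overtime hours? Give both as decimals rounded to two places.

Regular 40.00 hours, overtime 0.03 hours

Tue: 8:45 AM–7:00 PM = 10 h 15 min; less 45 min break → 9 h 30 min
Wed: 7:09 AM–2:16 PM = 7 h 7 min; less 45 min break → 6 h 22 min
Thu: 10:08 AM–5:01 PM = 6 h 53 min; less 45 min break → 6 h 8 min
Fri: 10:23 AM–9:11 PM = 10 h 48 min; less 45 min break → 10 h 3 min
Sat: 6:43 AM–3:27 PM = 8 h 44 min; less 45 min break → 7 h 59 min
Total worked: 40 h 2 min = 40.03 h.
Threshold 40 h → overtime 0 h 2 min, regular 40 h 0 min.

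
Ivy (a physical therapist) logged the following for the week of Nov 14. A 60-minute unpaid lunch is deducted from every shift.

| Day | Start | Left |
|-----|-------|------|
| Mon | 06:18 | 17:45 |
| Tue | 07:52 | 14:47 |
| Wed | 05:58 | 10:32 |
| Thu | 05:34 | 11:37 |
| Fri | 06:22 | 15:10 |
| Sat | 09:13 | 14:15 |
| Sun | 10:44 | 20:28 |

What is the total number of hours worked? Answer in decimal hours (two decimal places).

45.55 hours

Mon: 06:18–17:45 = 11 h 27 min; less 60 min break → 10 h 27 min
Tue: 07:52–14:47 = 6 h 55 min; less 60 min break → 5 h 55 min
Wed: 05:58–10:32 = 4 h 34 min; less 60 min break → 3 h 34 min
Thu: 05:34–11:37 = 6 h 3 min; less 60 min break → 5 h 3 min
Fri: 06:22–15:10 = 8 h 48 min; less 60 min break → 7 h 48 min
Sat: 09:13–14:15 = 5 h 2 min; less 60 min break → 4 h 2 min
Sun: 10:44–20:28 = 9 h 44 min; less 60 min break → 8 h 44 min
Total: 10 h 27 min + 5 h 55 min + 3 h 34 min + 5 h 3 min + 7 h 48 min + 4 h 2 min + 8 h 44 min = 45 h 33 min.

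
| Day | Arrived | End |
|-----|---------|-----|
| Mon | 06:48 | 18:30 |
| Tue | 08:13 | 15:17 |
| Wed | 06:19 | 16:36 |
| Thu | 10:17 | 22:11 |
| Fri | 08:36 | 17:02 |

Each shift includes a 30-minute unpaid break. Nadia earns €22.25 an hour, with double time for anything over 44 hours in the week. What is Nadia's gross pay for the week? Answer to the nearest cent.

€1107.31

Mon: 06:48–18:30 = 11 h 42 min; less 30 min break → 11 h 12 min
Tue: 08:13–15:17 = 7 h 4 min; less 30 min break → 6 h 34 min
Wed: 06:19–16:36 = 10 h 17 min; less 30 min break → 9 h 47 min
Thu: 10:17–22:11 = 11 h 54 min; less 30 min break → 11 h 24 min
Fri: 08:36–17:02 = 8 h 26 min; less 30 min break → 7 h 56 min
Total worked: 46 h 53 min = 2813 min.
Regular 44 h 0 min = 2640 min at €22.25/h; overtime 2 h 53 min = 173 min at €44.50/h.
Pay = (2640 × €22.25 + 173 × €44.50) ÷ 60 = €1107.31.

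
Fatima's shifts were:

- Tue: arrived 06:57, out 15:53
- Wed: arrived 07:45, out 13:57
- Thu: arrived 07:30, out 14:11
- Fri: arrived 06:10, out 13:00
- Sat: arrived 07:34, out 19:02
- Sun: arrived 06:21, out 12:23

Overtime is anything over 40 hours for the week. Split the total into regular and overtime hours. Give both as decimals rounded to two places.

Regular 40.00 hours, overtime 6.15 hours

Tue: 06:57–15:53 = 8 h 56 min
Wed: 07:45–13:57 = 6 h 12 min
Thu: 07:30–14:11 = 6 h 41 min
Fri: 06:10–13:00 = 6 h 50 min
Sat: 07:34–19:02 = 11 h 28 min
Sun: 06:21–12:23 = 6 h 2 min
Total worked: 46 h 9 min = 46.15 h.
Threshold 40 h → overtime 6 h 9 min, regular 40 h 0 min.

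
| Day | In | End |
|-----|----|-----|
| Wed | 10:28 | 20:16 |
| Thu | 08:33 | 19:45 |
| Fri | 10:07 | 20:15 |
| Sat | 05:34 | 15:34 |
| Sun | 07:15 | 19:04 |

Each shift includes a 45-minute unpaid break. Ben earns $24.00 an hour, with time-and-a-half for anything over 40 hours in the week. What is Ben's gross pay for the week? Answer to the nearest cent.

$1291.20

Wed: 10:28–20:16 = 9 h 48 min; less 45 min break → 9 h 3 min
Thu: 08:33–19:45 = 11 h 12 min; less 45 min break → 10 h 27 min
Fri: 10:07–20:15 = 10 h 8 min; less 45 min break → 9 h 23 min
Sat: 05:34–15:34 = 10 h 0 min; less 45 min break → 9 h 15 min
Sun: 07:15–19:04 = 11 h 49 min; less 45 min break → 11 h 4 min
Total worked: 49 h 12 min = 2952 min.
Regular 40 h 0 min = 2400 min at $24.00/h; overtime 9 h 12 min = 552 min at $36.00/h.
Pay = (2400 × $24.00 + 552 × $36.00) ÷ 60 = $1291.20.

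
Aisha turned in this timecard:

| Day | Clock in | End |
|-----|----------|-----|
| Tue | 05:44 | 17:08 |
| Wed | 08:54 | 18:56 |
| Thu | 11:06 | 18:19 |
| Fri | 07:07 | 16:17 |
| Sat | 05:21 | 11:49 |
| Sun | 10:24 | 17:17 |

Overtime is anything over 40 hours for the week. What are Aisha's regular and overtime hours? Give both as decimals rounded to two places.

Tue: 05:44–17:08 = 11 h 24 min
Wed: 08:54–18:56 = 10 h 2 min
Thu: 11:06–18:19 = 7 h 13 min
Fri: 07:07–16:17 = 9 h 10 min
Sat: 05:21–11:49 = 6 h 28 min
Sun: 10:24–17:17 = 6 h 53 min
Total worked: 51 h 10 min = 51.17 h.
Threshold 40 h → overtime 11 h 10 min, regular 40 h 0 min.

Regular 40.00 hours, overtime 11.17 hours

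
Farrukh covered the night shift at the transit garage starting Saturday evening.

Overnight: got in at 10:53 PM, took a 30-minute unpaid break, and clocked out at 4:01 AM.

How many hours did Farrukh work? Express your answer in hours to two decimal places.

Overnight: 10:53 PM → midnight = 1 h 7 min; midnight → 4:01 AM = 4 h 1 min; span 5 h 8 min; less 30 min break → 4 h 38 min

4.63 hours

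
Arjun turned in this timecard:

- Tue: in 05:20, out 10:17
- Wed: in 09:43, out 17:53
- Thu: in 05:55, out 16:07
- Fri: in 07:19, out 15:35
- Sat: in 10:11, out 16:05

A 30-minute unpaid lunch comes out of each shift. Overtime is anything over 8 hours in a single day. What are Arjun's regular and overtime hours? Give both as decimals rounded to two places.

Tue: 05:20–10:17 = 4 h 57 min; less 30 min break → 4 h 27 min
Wed: 09:43–17:53 = 8 h 10 min; less 30 min break → 7 h 40 min
Thu: 05:55–16:07 = 10 h 12 min; less 30 min break → 9 h 42 min
Fri: 07:19–15:35 = 8 h 16 min; less 30 min break → 7 h 46 min
Sat: 10:11–16:05 = 5 h 54 min; less 30 min break → 5 h 24 min
Tue reg 4 h 27 min / OT 0 h 0 min; Wed reg 7 h 40 min / OT 0 h 0 min; Thu reg 8 h 0 min / OT 1 h 42 min; Fri reg 7 h 46 min / OT 0 h 0 min; Sat reg 5 h 24 min / OT 0 h 0 min.
Totals: regular 33 h 17 min, overtime 1 h 42 min.

Regular 33.28 hours, overtime 1.70 hours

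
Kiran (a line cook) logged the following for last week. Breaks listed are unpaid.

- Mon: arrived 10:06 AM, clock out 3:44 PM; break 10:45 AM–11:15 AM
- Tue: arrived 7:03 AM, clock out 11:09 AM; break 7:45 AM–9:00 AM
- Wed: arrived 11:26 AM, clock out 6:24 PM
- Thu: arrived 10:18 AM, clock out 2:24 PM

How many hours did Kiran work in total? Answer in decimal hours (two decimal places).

Mon: 10:06 AM–3:44 PM = 5 h 38 min; less 30 min break → 5 h 8 min
Tue: 7:03 AM–11:09 AM = 4 h 6 min; less 75 min break → 2 h 51 min
Wed: 11:26 AM–6:24 PM = 6 h 58 min
Thu: 10:18 AM–2:24 PM = 4 h 6 min
Total: 5 h 8 min + 2 h 51 min + 6 h 58 min + 4 h 6 min = 19 h 3 min.

19.05 hours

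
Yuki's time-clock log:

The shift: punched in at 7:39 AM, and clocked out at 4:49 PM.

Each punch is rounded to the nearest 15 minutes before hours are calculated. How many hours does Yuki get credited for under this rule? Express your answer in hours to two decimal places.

9.00 hours

The shift: in 7:39 AM→7:45 AM, out 4:49 PM→4:45 PM; 9 h 0 min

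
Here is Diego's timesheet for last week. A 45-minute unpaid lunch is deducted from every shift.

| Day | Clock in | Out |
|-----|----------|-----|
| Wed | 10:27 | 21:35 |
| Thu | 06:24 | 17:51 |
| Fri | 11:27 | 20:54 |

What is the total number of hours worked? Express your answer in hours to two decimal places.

Wed: 10:27–21:35 = 11 h 8 min; less 45 min break → 10 h 23 min
Thu: 06:24–17:51 = 11 h 27 min; less 45 min break → 10 h 42 min
Fri: 11:27–20:54 = 9 h 27 min; less 45 min break → 8 h 42 min
Total: 10 h 23 min + 10 h 42 min + 8 h 42 min = 29 h 47 min.

29.78 hours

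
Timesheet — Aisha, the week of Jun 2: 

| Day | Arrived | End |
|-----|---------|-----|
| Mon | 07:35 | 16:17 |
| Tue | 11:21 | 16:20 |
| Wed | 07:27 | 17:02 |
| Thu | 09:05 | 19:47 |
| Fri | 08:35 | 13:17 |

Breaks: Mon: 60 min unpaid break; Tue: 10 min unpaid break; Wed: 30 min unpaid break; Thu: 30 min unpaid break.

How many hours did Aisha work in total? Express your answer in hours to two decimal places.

Mon: 07:35–16:17 = 8 h 42 min; less 60 min break → 7 h 42 min
Tue: 11:21–16:20 = 4 h 59 min; less 10 min break → 4 h 49 min
Wed: 07:27–17:02 = 9 h 35 min; less 30 min break → 9 h 5 min
Thu: 09:05–19:47 = 10 h 42 min; less 30 min break → 10 h 12 min
Fri: 08:35–13:17 = 4 h 42 min
Total: 7 h 42 min + 4 h 49 min + 9 h 5 min + 10 h 12 min + 4 h 42 min = 36 h 30 min.

36.50 hours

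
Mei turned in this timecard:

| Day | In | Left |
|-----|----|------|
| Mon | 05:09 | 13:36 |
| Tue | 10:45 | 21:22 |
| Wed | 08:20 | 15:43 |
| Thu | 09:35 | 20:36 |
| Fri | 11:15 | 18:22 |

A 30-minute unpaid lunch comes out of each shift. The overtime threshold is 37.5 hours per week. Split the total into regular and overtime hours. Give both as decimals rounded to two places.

Regular 37.50 hours, overtime 4.58 hours

Mon: 05:09–13:36 = 8 h 27 min; less 30 min break → 7 h 57 min
Tue: 10:45–21:22 = 10 h 37 min; less 30 min break → 10 h 7 min
Wed: 08:20–15:43 = 7 h 23 min; less 30 min break → 6 h 53 min
Thu: 09:35–20:36 = 11 h 1 min; less 30 min break → 10 h 31 min
Fri: 11:15–18:22 = 7 h 7 min; less 30 min break → 6 h 37 min
Total worked: 42 h 5 min = 42.08 h.
Threshold 37.5 h → overtime 4 h 35 min, regular 37 h 30 min.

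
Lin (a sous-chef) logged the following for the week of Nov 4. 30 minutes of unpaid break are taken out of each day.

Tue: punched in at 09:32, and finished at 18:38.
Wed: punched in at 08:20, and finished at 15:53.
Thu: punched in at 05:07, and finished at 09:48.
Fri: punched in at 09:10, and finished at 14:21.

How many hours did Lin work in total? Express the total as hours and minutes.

Tue: 09:32–18:38 = 9 h 6 min; less 30 min break → 8 h 36 min
Wed: 08:20–15:53 = 7 h 33 min; less 30 min break → 7 h 3 min
Thu: 05:07–09:48 = 4 h 41 min; less 30 min break → 4 h 11 min
Fri: 09:10–14:21 = 5 h 11 min; less 30 min break → 4 h 41 min
Total: 8 h 36 min + 7 h 3 min + 4 h 11 min + 4 h 41 min = 24 h 31 min.

24 h 31 min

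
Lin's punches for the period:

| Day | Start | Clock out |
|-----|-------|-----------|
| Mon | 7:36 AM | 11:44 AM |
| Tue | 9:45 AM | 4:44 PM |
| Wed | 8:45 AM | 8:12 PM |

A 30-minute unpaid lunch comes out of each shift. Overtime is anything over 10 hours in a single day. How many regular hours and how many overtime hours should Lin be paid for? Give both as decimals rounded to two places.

Regular 20.12 hours, overtime 0.95 hours

Mon: 7:36 AM–11:44 AM = 4 h 8 min; less 30 min break → 3 h 38 min
Tue: 9:45 AM–4:44 PM = 6 h 59 min; less 30 min break → 6 h 29 min
Wed: 8:45 AM–8:12 PM = 11 h 27 min; less 30 min break → 10 h 57 min
Mon reg 3 h 38 min / OT 0 h 0 min; Tue reg 6 h 29 min / OT 0 h 0 min; Wed reg 10 h 0 min / OT 0 h 57 min.
Totals: regular 20 h 7 min, overtime 0 h 57 min.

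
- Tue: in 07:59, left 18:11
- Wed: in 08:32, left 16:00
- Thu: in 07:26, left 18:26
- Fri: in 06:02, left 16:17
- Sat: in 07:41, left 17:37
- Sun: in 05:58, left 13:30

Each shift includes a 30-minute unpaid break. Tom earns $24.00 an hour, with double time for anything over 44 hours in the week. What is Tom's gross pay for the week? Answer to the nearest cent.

Tue: 07:59–18:11 = 10 h 12 min; less 30 min break → 9 h 42 min
Wed: 08:32–16:00 = 7 h 28 min; less 30 min break → 6 h 58 min
Thu: 07:26–18:26 = 11 h 0 min; less 30 min break → 10 h 30 min
Fri: 06:02–16:17 = 10 h 15 min; less 30 min break → 9 h 45 min
Sat: 07:41–17:37 = 9 h 56 min; less 30 min break → 9 h 26 min
Sun: 05:58–13:30 = 7 h 32 min; less 30 min break → 7 h 2 min
Total worked: 53 h 23 min = 3203 min.
Regular 44 h 0 min = 2640 min at $24.00/h; overtime 9 h 23 min = 563 min at $48.00/h.
Pay = (2640 × $24.00 + 563 × $48.00) ÷ 60 = $1506.40.

$1506.40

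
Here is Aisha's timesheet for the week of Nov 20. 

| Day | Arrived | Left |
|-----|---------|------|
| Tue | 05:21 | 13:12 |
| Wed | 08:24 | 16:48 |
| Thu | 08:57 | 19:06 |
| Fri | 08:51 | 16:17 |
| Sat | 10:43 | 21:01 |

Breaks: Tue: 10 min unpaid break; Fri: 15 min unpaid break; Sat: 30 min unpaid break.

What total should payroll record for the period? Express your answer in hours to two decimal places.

Tue: 05:21–13:12 = 7 h 51 min; less 10 min break → 7 h 41 min
Wed: 08:24–16:48 = 8 h 24 min
Thu: 08:57–19:06 = 10 h 9 min
Fri: 08:51–16:17 = 7 h 26 min; less 15 min break → 7 h 11 min
Sat: 10:43–21:01 = 10 h 18 min; less 30 min break → 9 h 48 min
Total: 7 h 41 min + 8 h 24 min + 10 h 9 min + 7 h 11 min + 9 h 48 min = 43 h 13 min.

43.22 hours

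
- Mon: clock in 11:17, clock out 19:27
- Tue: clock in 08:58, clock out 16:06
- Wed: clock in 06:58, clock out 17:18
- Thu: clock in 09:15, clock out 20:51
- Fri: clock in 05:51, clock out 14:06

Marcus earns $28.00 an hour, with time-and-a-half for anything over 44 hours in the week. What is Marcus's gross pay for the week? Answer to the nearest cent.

Mon: 11:17–19:27 = 8 h 10 min
Tue: 08:58–16:06 = 7 h 8 min
Wed: 06:58–17:18 = 10 h 20 min
Thu: 09:15–20:51 = 11 h 36 min
Fri: 05:51–14:06 = 8 h 15 min
Total worked: 45 h 29 min = 2729 min.
Regular 44 h 0 min = 2640 min at $28.00/h; overtime 1 h 29 min = 89 min at $42.00/h.
Pay = (2640 × $28.00 + 89 × $42.00) ÷ 60 = $1294.30.

$1294.30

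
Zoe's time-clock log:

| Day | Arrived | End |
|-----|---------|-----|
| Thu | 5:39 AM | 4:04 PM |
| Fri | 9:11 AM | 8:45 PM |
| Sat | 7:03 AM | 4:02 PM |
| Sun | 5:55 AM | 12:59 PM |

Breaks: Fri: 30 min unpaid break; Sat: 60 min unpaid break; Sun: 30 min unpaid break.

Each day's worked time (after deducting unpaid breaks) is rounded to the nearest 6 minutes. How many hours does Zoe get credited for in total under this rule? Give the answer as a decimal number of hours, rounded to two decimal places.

Thu: 5:39 AM–4:04 PM = 10 h 25 min → rounds to 10 h 24 min
Fri: 9:11 AM–8:45 PM = 11 h 34 min − 30 min = 11 h 4 min → rounds to 11 h 6 min
Sat: 7:03 AM–4:02 PM = 8 h 59 min − 60 min = 7 h 59 min → rounds to 8 h 0 min
Sun: 5:55 AM–12:59 PM = 7 h 4 min − 30 min = 6 h 34 min → rounds to 6 h 36 min
Total credited: 36 h 6 min.

36.10 hours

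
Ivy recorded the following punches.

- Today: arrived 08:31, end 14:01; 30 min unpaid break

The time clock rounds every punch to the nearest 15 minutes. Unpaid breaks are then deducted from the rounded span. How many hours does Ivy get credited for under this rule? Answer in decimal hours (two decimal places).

5.00 hours

Today: in 08:31→08:30, out 14:01→14:00; 5 h 30 min − 30 min = 5 h 0 min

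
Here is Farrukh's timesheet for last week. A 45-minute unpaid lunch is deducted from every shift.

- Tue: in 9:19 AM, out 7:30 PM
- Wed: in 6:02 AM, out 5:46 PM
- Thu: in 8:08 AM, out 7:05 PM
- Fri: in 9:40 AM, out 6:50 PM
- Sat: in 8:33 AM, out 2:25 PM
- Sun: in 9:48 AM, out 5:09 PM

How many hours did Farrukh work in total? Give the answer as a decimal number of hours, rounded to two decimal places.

50.75 hours

Tue: 9:19 AM–7:30 PM = 10 h 11 min; less 45 min break → 9 h 26 min
Wed: 6:02 AM–5:46 PM = 11 h 44 min; less 45 min break → 10 h 59 min
Thu: 8:08 AM–7:05 PM = 10 h 57 min; less 45 min break → 10 h 12 min
Fri: 9:40 AM–6:50 PM = 9 h 10 min; less 45 min break → 8 h 25 min
Sat: 8:33 AM–2:25 PM = 5 h 52 min; less 45 min break → 5 h 7 min
Sun: 9:48 AM–5:09 PM = 7 h 21 min; less 45 min break → 6 h 36 min
Total: 9 h 26 min + 10 h 59 min + 10 h 12 min + 8 h 25 min + 5 h 7 min + 6 h 36 min = 50 h 45 min.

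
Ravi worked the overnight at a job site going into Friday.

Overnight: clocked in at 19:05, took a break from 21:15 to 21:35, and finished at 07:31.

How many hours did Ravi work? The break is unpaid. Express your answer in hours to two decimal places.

12.10 hours

Overnight: 19:05 → midnight = 4 h 55 min; midnight → 07:31 = 7 h 31 min; span 12 h 26 min; less 20 min break → 12 h 6 min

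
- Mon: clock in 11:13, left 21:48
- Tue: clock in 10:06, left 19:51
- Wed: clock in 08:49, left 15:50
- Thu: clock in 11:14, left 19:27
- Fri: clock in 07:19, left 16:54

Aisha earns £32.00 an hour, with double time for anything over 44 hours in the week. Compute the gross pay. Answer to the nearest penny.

Mon: 11:13–21:48 = 10 h 35 min
Tue: 10:06–19:51 = 9 h 45 min
Wed: 08:49–15:50 = 7 h 1 min
Thu: 11:14–19:27 = 8 h 13 min
Fri: 07:19–16:54 = 9 h 35 min
Total worked: 45 h 9 min = 2709 min.
Regular 44 h 0 min = 2640 min at £32.00/h; overtime 1 h 9 min = 69 min at £64.00/h.
Pay = (2640 × £32.00 + 69 × £64.00) ÷ 60 = £1481.60.

£1481.60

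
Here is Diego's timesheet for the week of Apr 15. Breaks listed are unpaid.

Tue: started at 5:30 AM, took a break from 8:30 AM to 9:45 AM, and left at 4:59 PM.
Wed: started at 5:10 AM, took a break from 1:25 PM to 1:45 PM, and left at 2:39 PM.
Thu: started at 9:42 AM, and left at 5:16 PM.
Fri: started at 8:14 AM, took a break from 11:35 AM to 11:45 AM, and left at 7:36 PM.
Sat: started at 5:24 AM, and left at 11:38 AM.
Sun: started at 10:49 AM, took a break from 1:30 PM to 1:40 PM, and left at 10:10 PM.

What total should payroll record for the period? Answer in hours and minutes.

Tue: 5:30 AM–4:59 PM = 11 h 29 min; less 75 min break → 10 h 14 min
Wed: 5:10 AM–2:39 PM = 9 h 29 min; less 20 min break → 9 h 9 min
Thu: 9:42 AM–5:16 PM = 7 h 34 min
Fri: 8:14 AM–7:36 PM = 11 h 22 min; less 10 min break → 11 h 12 min
Sat: 5:24 AM–11:38 AM = 6 h 14 min
Sun: 10:49 AM–10:10 PM = 11 h 21 min; less 10 min break → 11 h 11 min
Total: 10 h 14 min + 9 h 9 min + 7 h 34 min + 11 h 12 min + 6 h 14 min + 11 h 11 min = 55 h 34 min.

55 h 34 min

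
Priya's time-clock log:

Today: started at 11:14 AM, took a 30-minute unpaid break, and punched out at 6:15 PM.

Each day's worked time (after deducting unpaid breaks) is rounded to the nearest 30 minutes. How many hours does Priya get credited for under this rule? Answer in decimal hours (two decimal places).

6.50 hours

Today: 11:14 AM–6:15 PM = 7 h 1 min − 30 min = 6 h 31 min → rounds to 6 h 30 min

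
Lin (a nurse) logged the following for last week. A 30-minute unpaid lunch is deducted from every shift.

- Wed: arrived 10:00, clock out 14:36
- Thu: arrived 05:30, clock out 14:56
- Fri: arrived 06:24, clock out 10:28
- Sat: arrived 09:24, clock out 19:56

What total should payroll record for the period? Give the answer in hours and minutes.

Wed: 10:00–14:36 = 4 h 36 min; less 30 min break → 4 h 6 min
Thu: 05:30–14:56 = 9 h 26 min; less 30 min break → 8 h 56 min
Fri: 06:24–10:28 = 4 h 4 min; less 30 min break → 3 h 34 min
Sat: 09:24–19:56 = 10 h 32 min; less 30 min break → 10 h 2 min
Total: 4 h 6 min + 8 h 56 min + 3 h 34 min + 10 h 2 min = 26 h 38 min.

26 h 38 min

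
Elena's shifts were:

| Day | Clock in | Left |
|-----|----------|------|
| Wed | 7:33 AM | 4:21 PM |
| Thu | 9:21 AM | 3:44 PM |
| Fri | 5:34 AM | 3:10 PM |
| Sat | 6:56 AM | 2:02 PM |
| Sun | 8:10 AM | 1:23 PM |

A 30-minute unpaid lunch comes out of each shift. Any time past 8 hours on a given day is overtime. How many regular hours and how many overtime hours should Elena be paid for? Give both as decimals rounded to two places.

Regular 33.20 hours, overtime 1.40 hours

Wed: 7:33 AM–4:21 PM = 8 h 48 min; less 30 min break → 8 h 18 min
Thu: 9:21 AM–3:44 PM = 6 h 23 min; less 30 min break → 5 h 53 min
Fri: 5:34 AM–3:10 PM = 9 h 36 min; less 30 min break → 9 h 6 min
Sat: 6:56 AM–2:02 PM = 7 h 6 min; less 30 min break → 6 h 36 min
Sun: 8:10 AM–1:23 PM = 5 h 13 min; less 30 min break → 4 h 43 min
Wed reg 8 h 0 min / OT 0 h 18 min; Thu reg 5 h 53 min / OT 0 h 0 min; Fri reg 8 h 0 min / OT 1 h 6 min; Sat reg 6 h 36 min / OT 0 h 0 min; Sun reg 4 h 43 min / OT 0 h 0 min.
Totals: regular 33 h 12 min, overtime 1 h 24 min.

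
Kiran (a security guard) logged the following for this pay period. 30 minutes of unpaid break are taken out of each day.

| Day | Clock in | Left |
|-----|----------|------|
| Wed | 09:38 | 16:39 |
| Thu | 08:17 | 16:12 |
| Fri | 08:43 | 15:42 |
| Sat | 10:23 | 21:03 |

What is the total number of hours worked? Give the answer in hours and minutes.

30 h 35 min

Wed: 09:38–16:39 = 7 h 1 min; less 30 min break → 6 h 31 min
Thu: 08:17–16:12 = 7 h 55 min; less 30 min break → 7 h 25 min
Fri: 08:43–15:42 = 6 h 59 min; less 30 min break → 6 h 29 min
Sat: 10:23–21:03 = 10 h 40 min; less 30 min break → 10 h 10 min
Total: 6 h 31 min + 7 h 25 min + 6 h 29 min + 10 h 10 min = 30 h 35 min.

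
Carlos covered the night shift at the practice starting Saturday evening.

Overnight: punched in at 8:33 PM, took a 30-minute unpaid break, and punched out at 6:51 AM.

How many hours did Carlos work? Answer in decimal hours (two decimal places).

9.80 hours

Overnight: 8:33 PM → midnight = 3 h 27 min; midnight → 6:51 AM = 6 h 51 min; span 10 h 18 min; less 30 min break → 9 h 48 min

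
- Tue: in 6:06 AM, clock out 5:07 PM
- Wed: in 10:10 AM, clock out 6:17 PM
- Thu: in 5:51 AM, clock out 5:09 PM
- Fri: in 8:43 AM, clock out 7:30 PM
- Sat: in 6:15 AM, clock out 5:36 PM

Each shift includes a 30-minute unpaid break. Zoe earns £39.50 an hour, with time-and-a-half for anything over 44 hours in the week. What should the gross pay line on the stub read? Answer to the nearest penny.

£2097.45

Tue: 6:06 AM–5:07 PM = 11 h 1 min; less 30 min break → 10 h 31 min
Wed: 10:10 AM–6:17 PM = 8 h 7 min; less 30 min break → 7 h 37 min
Thu: 5:51 AM–5:09 PM = 11 h 18 min; less 30 min break → 10 h 48 min
Fri: 8:43 AM–7:30 PM = 10 h 47 min; less 30 min break → 10 h 17 min
Sat: 6:15 AM–5:36 PM = 11 h 21 min; less 30 min break → 10 h 51 min
Total worked: 50 h 4 min = 3004 min.
Regular 44 h 0 min = 2640 min at £39.50/h; overtime 6 h 4 min = 364 min at £59.25/h.
Pay = (2640 × £39.50 + 364 × £59.25) ÷ 60 = £2097.45.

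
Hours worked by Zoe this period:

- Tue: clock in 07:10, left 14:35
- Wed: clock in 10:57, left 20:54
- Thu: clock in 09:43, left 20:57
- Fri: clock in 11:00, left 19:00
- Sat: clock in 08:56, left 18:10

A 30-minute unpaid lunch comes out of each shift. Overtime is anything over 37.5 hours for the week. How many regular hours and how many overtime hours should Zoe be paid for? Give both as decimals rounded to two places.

Regular 37.50 hours, overtime 5.83 hours

Tue: 07:10–14:35 = 7 h 25 min; less 30 min break → 6 h 55 min
Wed: 10:57–20:54 = 9 h 57 min; less 30 min break → 9 h 27 min
Thu: 09:43–20:57 = 11 h 14 min; less 30 min break → 10 h 44 min
Fri: 11:00–19:00 = 8 h 0 min; less 30 min break → 7 h 30 min
Sat: 08:56–18:10 = 9 h 14 min; less 30 min break → 8 h 44 min
Total worked: 43 h 20 min = 43.33 h.
Threshold 37.5 h → overtime 5 h 50 min, regular 37 h 30 min.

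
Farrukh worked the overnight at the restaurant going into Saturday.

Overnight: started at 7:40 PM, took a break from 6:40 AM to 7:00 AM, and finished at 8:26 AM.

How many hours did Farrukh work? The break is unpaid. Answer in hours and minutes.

Overnight: 7:40 PM → midnight = 4 h 20 min; midnight → 8:26 AM = 8 h 26 min; span 12 h 46 min; less 20 min break → 12 h 26 min

12 h 26 min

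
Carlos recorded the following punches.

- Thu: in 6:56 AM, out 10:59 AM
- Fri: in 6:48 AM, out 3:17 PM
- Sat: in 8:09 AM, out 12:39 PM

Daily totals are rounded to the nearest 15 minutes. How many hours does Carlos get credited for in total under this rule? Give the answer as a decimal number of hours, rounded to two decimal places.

17.00 hours

Thu: 6:56 AM–10:59 AM = 4 h 3 min → rounds to 4 h 0 min
Fri: 6:48 AM–3:17 PM = 8 h 29 min → rounds to 8 h 30 min
Sat: 8:09 AM–12:39 PM = 4 h 30 min → rounds to 4 h 30 min
Total credited: 17 h 0 min.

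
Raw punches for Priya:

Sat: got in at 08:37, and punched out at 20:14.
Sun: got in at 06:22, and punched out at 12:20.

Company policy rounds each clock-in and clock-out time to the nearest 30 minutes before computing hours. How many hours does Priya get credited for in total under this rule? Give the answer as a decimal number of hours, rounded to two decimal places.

Sat: in 08:37→08:30, out 20:14→20:00; 11 h 30 min
Sun: in 06:22→06:30, out 12:20→12:30; 6 h 0 min
Total credited: 17 h 30 min.

17.50 hours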